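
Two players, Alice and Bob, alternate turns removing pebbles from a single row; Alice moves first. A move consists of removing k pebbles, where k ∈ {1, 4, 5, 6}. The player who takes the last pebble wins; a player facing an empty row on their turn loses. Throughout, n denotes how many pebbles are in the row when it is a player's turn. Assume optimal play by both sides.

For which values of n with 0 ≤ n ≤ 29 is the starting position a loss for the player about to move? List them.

Compute win/loss labels from the base case upward. A position with no move is L. Any other position is W if it can reach an L in one move, else L.
n=0: no move → L
n=1: can move to 0, which is L ⇒ W
n=2: the only move is to 1(W), a W ⇒ L
n=3: can move to 2, which is L ⇒ W
n=4: can move to 0, which is L ⇒ W
n=5: can move to 0, which is L ⇒ W
n=6: can move to 2, which is L ⇒ W
n=7: can move to 2, which is L ⇒ W
n=8: can move to 2, which is L ⇒ W
n=9: moves to 8(W), 5(W), 4(W), 3(W); every one is W ⇒ L
n=10: can move to 9, which is L ⇒ W
n=11: moves to 10(W), 7(W), 6(W), 5(W); every one is W ⇒ L
n=12: can move to 11, which is L ⇒ W
n=13: can move to 9, which is L ⇒ W
n=14: can move to 9, which is L ⇒ W
n=15: can move to 11, which is L ⇒ W
n=16: can move to 11, which is L ⇒ W
n=17: can move to 11, which is L ⇒ W
n=18: moves to 17(W), 14(W), 13(W), 12(W); every one is W ⇒ L
n=19: can move to 18, which is L ⇒ W
n=20: moves to 19(W), 16(W), 15(W), 14(W); every one is W ⇒ L
n=21: can move to 20, which is L ⇒ W
n=22: can move to 18, which is L ⇒ W
n=23: can move to 18, which is L ⇒ W
n=24: can move to 20, which is L ⇒ W
n=25: can move to 20, which is L ⇒ W
n=26: can move to 20, which is L ⇒ W
n=27: moves to 26(W), 23(W), 22(W), 21(W); every one is W ⇒ L
n=28: can move to 27, which is L ⇒ W
n=29: moves to 28(W), 25(W), 24(W), 23(W); every one is W ⇒ L
Reading off the rows marked L gives the requested list; there are 8 such values of n.

0, 2, 9, 11, 18, 20, 27, 29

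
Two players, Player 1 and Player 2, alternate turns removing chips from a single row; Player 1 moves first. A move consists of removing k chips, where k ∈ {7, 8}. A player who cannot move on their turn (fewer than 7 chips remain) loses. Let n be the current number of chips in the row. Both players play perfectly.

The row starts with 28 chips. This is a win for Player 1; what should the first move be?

Remove 7, leaving 21.

Work bottom-up. With no move the player to move loses. Otherwise the position is W if at least one move leads to an L position for the opponent, and L if every move leads to a W.
n=0: no move → L
n=1: no move → L
n=2: no move → L
n=3: no move → L
n=4: no move → L
n=5: no move → L
n=6: no move → L
n=7: W (go to 0, an L position)
n=8: W (go to 1, an L position)
n=9: W (go to 2, an L position)
n=10: W (go to 3, an L position)
n=11: W (go to 4, an L position)
n=12: W (go to 5, an L position)
n=13: W (go to 6, an L position)
n=14: W (go to 6, an L position)
n=15: L (options 8(W), 7(W) are all W)
n=16: L (options 9(W), 8(W) are all W)
n=17: L (options 10(W), 9(W) are all W)
n=18: L (options 11(W), 10(W) are all W)
n=19: L (options 12(W), 11(W) are all W)
n=20: L (options 13(W), 12(W) are all W)
n=21: L (options 14(W), 13(W) are all W)
n=22: W (go to 15, an L position)
n=23: W (go to 16, an L position)
n=24: W (go to 17, an L position)
n=25: W (go to 18, an L position)
n=26: W (go to 19, an L position)
n=27: W (go to 20, an L position)
n=28: W (go to 21, an L position)
From 28, the L positions reachable in one move are: 21, 20. Any move reaching one of these is winning.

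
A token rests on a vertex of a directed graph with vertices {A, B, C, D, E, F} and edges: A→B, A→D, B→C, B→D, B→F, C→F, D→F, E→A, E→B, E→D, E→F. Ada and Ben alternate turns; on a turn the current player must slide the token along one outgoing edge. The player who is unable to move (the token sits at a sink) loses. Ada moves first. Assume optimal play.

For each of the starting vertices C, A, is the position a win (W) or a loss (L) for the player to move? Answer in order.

C: W, A: L

Compute win/loss labels from the base case upward. A position with no move is L. Any other position is W if it can reach an L in one move, else L.
Every edge goes from a vertex to one that appears earlier in the order F, D, C, B, A, E, so processing vertices in that order labels each vertex after all of its successors.
F: no outgoing edge → L
D: reaches L-position F → W
C: reaches L-position F → W
B: reaches L-position F → W
A: only reaches B(W), D(W), all W → L
E: reaches L-position A → W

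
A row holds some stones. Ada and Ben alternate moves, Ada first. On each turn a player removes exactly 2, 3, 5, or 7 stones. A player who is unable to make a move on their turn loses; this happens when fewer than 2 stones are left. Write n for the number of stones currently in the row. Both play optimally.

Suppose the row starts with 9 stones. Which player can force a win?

Ben wins.

Compute win/loss labels from the base case upward. A position with no move is L. Any other position is W if it can reach an L in one move, else L.
n=0: no move → L
n=1: no move → L
n=2: reaches L-position 0 → W
n=3: reaches L-position 1 → W
n=4: reaches L-position 1 → W
n=5: reaches L-position 0 → W
n=6: reaches L-position 1 → W
n=7: reaches L-position 0 → W
n=8: reaches L-position 1 → W
n=9: only reaches 7(W), 6(W), 4(W), 2(W), all W → L
The starting position 9 is L: whatever Ada does, the opponent receives a W position.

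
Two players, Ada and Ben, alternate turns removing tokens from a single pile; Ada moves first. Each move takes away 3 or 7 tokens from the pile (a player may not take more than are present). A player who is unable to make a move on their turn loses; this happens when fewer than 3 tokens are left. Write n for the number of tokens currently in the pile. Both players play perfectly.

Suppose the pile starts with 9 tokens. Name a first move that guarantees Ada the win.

Remove 3, leaving 6.

Work bottom-up. With no move the player to move loses. Otherwise the position is W if at least one move leads to an L position for the opponent, and L if every move leads to a W.
n=0: no move → L
n=1: no move → L
n=2: no move → L
n=3: reaches L-position 0 → W
n=4: reaches L-position 1 → W
n=5: reaches L-position 2 → W
n=6: only reaches 3(W), which is W → L
n=7: reaches L-position 0 → W
n=8: reaches L-position 1 → W
n=9: reaches L-position 6 → W
From 9, the L positions reachable in one move are: 6, 2. Any move reaching one of these is winning.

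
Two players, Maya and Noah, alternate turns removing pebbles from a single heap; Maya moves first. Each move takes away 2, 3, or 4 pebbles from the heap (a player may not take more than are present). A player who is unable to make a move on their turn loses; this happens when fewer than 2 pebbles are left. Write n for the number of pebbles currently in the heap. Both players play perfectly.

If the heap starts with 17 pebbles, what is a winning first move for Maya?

Compute win/loss labels from the base case upward. A position with no move is L. Any other position is W if it can reach an L in one move, else L.
n=0: no move → L
n=1: no move → L
n=2: reaches L-position 0 → W
n=3: reaches L-position 1 → W
n=4: reaches L-position 1 → W
n=5: reaches L-position 1 → W
n=6: only reaches 4(W), 3(W), 2(W), all W → L
n=7: only reaches 5(W), 4(W), 3(W), all W → L
n=8: reaches L-position 6 → W
n=9: reaches L-position 7 → W
n=10: reaches L-position 7 → W
n=11: reaches L-position 7 → W
n=12: only reaches 10(W), 9(W), 8(W), all W → L
n=13: only reaches 11(W), 10(W), 9(W), all W → L
n=14: reaches L-position 12 → W
n=15: reaches L-position 13 → W
n=16: reaches L-position 13 → W
n=17: reaches L-position 13 → W
From 17, the L positions reachable in one move are: 13.

Remove 4, leaving 13.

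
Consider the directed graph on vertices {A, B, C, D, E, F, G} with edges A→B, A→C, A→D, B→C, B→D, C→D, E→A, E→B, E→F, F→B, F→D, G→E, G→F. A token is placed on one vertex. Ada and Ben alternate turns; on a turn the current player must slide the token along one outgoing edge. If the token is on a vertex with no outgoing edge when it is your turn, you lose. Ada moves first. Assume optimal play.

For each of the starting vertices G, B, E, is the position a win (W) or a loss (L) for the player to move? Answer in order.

Positions with no move are L. A position that does have a move is losing for the player to move precisely when every available move leads to a winning position for the opponent. Fill in the labels:
Every edge goes from a vertex to one that appears earlier in the order D, C, B, A, F, E, G, so processing vertices in that order labels each vertex after all of its successors.
D: no outgoing edge → L
C: reaches L-position D → W
B: reaches L-position D → W
A: reaches L-position D → W
F: reaches L-position D → W
E: only reaches F(W), A(W), B(W), all W → L
G: reaches L-position E → W

G: W, B: W, E: L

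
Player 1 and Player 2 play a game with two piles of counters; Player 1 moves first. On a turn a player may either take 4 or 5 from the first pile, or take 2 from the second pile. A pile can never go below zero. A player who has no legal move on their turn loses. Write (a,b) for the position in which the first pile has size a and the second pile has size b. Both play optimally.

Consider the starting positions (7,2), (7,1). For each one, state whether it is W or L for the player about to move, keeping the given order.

Build the W/L table. Terminal = L. A non-terminal position is W if it has a move to some L; otherwise it is L.
No move ever increases a pile, so every position that can arise here has a ≤ 7 and b ≤ 2; it is enough to label the cells with 0 ≤ a ≤ 7 and 0 ≤ b ≤ 2.
Every move lowers a or b (never raises either), so fill the grid row by row in increasing a, and left to right within a row: each cell's successors are then already labelled.
      b=0  b=1  b=2
a=0:    L    L    W
a=1:    L    L    W
a=2:    L    L    W
a=3:    L    L    W
a=4:    W    W    L
a=5:    W    W    L
a=6:    W    W    L
a=7:    W    W    L
Cells with no legal move (terminal, hence L): (0,0), (0,1), (1,0), (1,1), (2,0), (2,1), (3,0), (3,1).
The remaining L cells, each justified by listing all of its moves:
(4,2): L (options (0,2)(W), (4,0)(W) are all W)
(5,2): L (options (1,2)(W), (0,2)(W), (5,0)(W) are all W)
(6,2): L (options (2,2)(W), (1,2)(W), (6,0)(W) are all W)
(7,2): L (options (3,2)(W), (2,2)(W), (7,0)(W) are all W)
Every other cell has at least one move into one of the L cells above, so it is W.
(7,2): one of the L cells justified above, so L
(7,1): the move to (3,1) reaches an L cell, so W

(7,2): L, (7,1): W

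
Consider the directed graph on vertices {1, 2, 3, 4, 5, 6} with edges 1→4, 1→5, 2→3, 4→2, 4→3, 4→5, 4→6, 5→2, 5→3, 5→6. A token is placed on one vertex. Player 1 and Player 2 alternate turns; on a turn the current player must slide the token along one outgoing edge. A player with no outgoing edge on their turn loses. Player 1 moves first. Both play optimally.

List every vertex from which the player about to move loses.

1, 3, 6

Use the standard recursion: the mover loses at a terminal position; elsewhere, the mover wins exactly when some move hands the opponent an L position.
Every edge goes from a vertex to one that appears earlier in the order 6, 3, 2, 5, 4, 1, so processing vertices in that order labels each vertex after all of its successors.
6: no outgoing edge → L
3: no outgoing edge → L
2: →3(L), so W
5: →3(L), so W
4: →3(L), so W
1: →4(W), 5(W) — all W, so L
The losing starting vertices are exactly the entries labelled L in this table (3 of them).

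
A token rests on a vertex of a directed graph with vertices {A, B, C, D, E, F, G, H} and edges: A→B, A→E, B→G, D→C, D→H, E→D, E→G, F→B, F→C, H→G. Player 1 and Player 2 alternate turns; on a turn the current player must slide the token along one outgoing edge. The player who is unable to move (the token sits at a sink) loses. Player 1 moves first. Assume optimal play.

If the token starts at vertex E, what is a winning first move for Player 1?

Move to G.

Label each position W (a win for the player to move) or L (a loss). A position with no legal move is L; any other position is W exactly when some move reaches an L, and L when every move reaches a W.
Every edge goes from a vertex to one that appears earlier in the order C, G, H, B, D, E, F, A, so processing vertices in that order labels each vertex after all of its successors.
C: no outgoing edge → L
G: no outgoing edge → L
H: W (go to G, an L position)
B: W (go to G, an L position)
D: W (go to C, an L position)
E: W (go to G, an L position)
F: W (go to C, an L position)
A: L (options E(W), B(W) are all W)
From E, the L positions reachable in one move are: G.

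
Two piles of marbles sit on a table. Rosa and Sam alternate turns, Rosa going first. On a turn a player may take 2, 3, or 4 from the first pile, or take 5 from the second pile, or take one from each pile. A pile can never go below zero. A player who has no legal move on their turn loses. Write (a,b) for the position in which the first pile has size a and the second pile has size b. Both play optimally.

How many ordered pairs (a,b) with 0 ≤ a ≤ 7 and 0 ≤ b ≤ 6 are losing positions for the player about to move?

Positions with no move are L. A position that does have a move is losing for the player to move precisely when every available move leads to a winning position for the opponent. Fill in the labels:
Every move lowers a or b (never raises either), so fill the grid row by row in increasing a, and left to right within a row: each cell's successors are then already labelled.
      b=0  b=1  b=2  b=3  b=4  b=5  b=6
a=0:    L    L    L    L    L    W    W
a=1:    L    W    W    W    W    W    L
a=2:    W    W    W    W    W    L    L
a=3:    W    W    W    W    W    L    W
a=4:    W    W    W    W    W    W    W
a=5:    W    L    L    L    L    W    W
a=6:    L    L    W    W    W    W    W
a=7:    L    W    W    W    W    W    L
Cells with no legal move (terminal, hence L): (0,0), (0,1), (0,2), (0,3), (0,4), (1,0).
The remaining L cells, each justified by listing all of its moves:
(1,6): L (options (1,1)(W), (0,5)(W) are all W)
(2,5): L (options (0,5)(W), (2,0)(W), (1,4)(W) are all W)
(2,6): L (options (0,6)(W), (2,1)(W), (1,5)(W) are all W)
(3,5): L (options (1,5)(W), (0,5)(W), (3,0)(W), (2,4)(W) are all W)
(5,1): L (options (3,1)(W), (2,1)(W), (1,1)(W), (4,0)(W) are all W)
(5,2): L (options (3,2)(W), (2,2)(W), (1,2)(W), (4,1)(W) are all W)
(5,3): L (options (3,3)(W), (2,3)(W), (1,3)(W), (4,2)(W) are all W)
(5,4): L (options (3,4)(W), (2,4)(W), (1,4)(W), (4,3)(W) are all W)
(6,0): L (options (4,0)(W), (3,0)(W), (2,0)(W) are all W)
(6,1): L (options (4,1)(W), (3,1)(W), (2,1)(W), (5,0)(W) are all W)
(7,0): L (options (5,0)(W), (4,0)(W), (3,0)(W) are all W)
(7,6): L (options (5,6)(W), (4,6)(W), (3,6)(W), (7,1)(W), (6,5)(W) are all W)
Every other cell has at least one move into one of the L cells above, so it is W.
L cells per row: a=0: 5, a=1: 2, a=2: 2, a=3: 1, a=4: 0, a=5: 4, a=6: 2, a=7: 2; total 18.

18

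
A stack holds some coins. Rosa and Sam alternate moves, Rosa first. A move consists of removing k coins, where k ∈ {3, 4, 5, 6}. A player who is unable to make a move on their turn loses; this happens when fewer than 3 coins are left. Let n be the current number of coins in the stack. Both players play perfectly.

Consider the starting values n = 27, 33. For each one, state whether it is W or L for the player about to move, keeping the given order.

Positions with no move are L. A position that does have a move is losing for the player to move precisely when every available move leads to a winning position for the opponent. Fill in the labels:
n=0: no move → L
n=1: no move → L
n=2: no move → L
n=3: can move to 0, which is L ⇒ W
n=4: can move to 1, which is L ⇒ W
n=5: can move to 2, which is L ⇒ W
n=6: can move to 2, which is L ⇒ W
n=7: can move to 2, which is L ⇒ W
n=8: can move to 2, which is L ⇒ W
n=9: moves to 6(W), 5(W), 4(W), 3(W); every one is W ⇒ L
n=10: moves to 7(W), 6(W), 5(W), 4(W); every one is W ⇒ L
n=11: moves to 8(W), 7(W), 6(W), 5(W); every one is W ⇒ L
n=12: can move to 9, which is L ⇒ W
n=13: can move to 10, which is L ⇒ W
n=14: can move to 11, which is L ⇒ W
n=15: can move to 11, which is L ⇒ W
n=16: can move to 11, which is L ⇒ W
n=17: can move to 11, which is L ⇒ W
n=18: moves to 15(W), 14(W), 13(W), 12(W); every one is W ⇒ L
n=19: moves to 16(W), 15(W), 14(W), 13(W); every one is W ⇒ L
n=20: moves to 17(W), 16(W), 15(W), 14(W); every one is W ⇒ L
n=21: can move to 18, which is L ⇒ W
n=22: can move to 19, which is L ⇒ W
n=23: can move to 20, which is L ⇒ W
n=24: can move to 20, which is L ⇒ W
n=25: can move to 20, which is L ⇒ W
n=26: can move to 20, which is L ⇒ W
n=27: moves to 24(W), 23(W), 22(W), 21(W); every one is W ⇒ L
n=28: moves to 25(W), 24(W), 23(W), 22(W); every one is W ⇒ L
n=29: moves to 26(W), 25(W), 24(W), 23(W); every one is W ⇒ L
n=30: can move to 27, which is L ⇒ W
n=31: can move to 28, which is L ⇒ W
n=32: can move to 29, which is L ⇒ W
n=33: can move to 29, which is L ⇒ W

27: L, 33: W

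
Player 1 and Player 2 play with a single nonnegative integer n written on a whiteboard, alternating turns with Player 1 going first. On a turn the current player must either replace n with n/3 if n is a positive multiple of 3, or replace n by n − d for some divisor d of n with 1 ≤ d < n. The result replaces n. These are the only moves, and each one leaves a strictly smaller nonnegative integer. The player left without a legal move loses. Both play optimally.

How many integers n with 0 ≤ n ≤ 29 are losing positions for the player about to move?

Positions with no move are L. A position that does have a move is losing for the player to move precisely when every available move leads to a winning position for the opponent. Fill in the labels:
n=0: no move → L
n=1: no move → L
n=2: reaches L-position 1 → W
n=3: reaches L-position 1 → W
n=4: only reaches 2(W), 3(W), all W → L
n=5: reaches L-position 4 → W
n=6: reaches L-position 4 → W
n=7: only reaches 6(W), which is W → L
n=8: reaches L-position 4 → W
n=9: only reaches 3(W), 6(W), 8(W), all W → L
n=10: reaches L-position 9 → W
n=11: only reaches 10(W), which is W → L
n=12: reaches L-position 4 → W
n=13: only reaches 12(W), which is W → L
n=14: reaches L-position 7 → W
n=15: only reaches 5(W), 10(W), 12(W), 14(W), all W → L
n=16: reaches L-position 15 → W
n=17: only reaches 16(W), which is W → L
n=18: reaches L-position 9 → W
n=19: only reaches 18(W), which is W → L
n=20: reaches L-position 15 → W
n=21: reaches L-position 7 → W
n=22: reaches L-position 11 → W
n=23: only reaches 22(W), which is W → L
n=24: reaches L-position 23 → W
n=25: only reaches 20(W), 24(W), all W → L
n=26: reaches L-position 13 → W
n=27: reaches L-position 9 → W
n=28: only reaches 14(W), 21(W), 24(W), 26(W), 27(W), all W → L
n=29: reaches L-position 28 → W
L entries with 0 ≤ n ≤ 29: n = 0, 1, 4, 7, 9, 11, 13, 15, 17, 19, 23, 25, 28; that makes 13.

13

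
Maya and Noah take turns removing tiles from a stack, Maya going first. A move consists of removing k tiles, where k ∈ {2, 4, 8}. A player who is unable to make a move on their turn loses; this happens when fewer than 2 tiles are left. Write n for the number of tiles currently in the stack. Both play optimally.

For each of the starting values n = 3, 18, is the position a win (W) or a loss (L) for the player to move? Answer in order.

3: W, 18: L

Compute win/loss labels from the base case upward. A position with no move is L. Any other position is W if it can reach an L in one move, else L.
n=0: no move → L
n=1: no move → L
n=2: can move to 0, which is L ⇒ W
n=3: can move to 1, which is L ⇒ W
n=4: can move to 0, which is L ⇒ W
n=5: can move to 1, which is L ⇒ W
n=6: moves to 4(W), 2(W); every one is W ⇒ L
n=7: moves to 5(W), 3(W); every one is W ⇒ L
n=8: can move to 6, which is L ⇒ W
n=9: can move to 7, which is L ⇒ W
n=10: can move to 6, which is L ⇒ W
n=11: can move to 7, which is L ⇒ W
n=12: moves to 10(W), 8(W), 4(W); every one is W ⇒ L
n=13: moves to 11(W), 9(W), 5(W); every one is W ⇒ L
n=14: can move to 12, which is L ⇒ W
n=15: can move to 13, which is L ⇒ W
n=16: can move to 12, which is L ⇒ W
n=17: can move to 13, which is L ⇒ W
n=18: moves to 16(W), 14(W), 10(W); every one is W ⇒ L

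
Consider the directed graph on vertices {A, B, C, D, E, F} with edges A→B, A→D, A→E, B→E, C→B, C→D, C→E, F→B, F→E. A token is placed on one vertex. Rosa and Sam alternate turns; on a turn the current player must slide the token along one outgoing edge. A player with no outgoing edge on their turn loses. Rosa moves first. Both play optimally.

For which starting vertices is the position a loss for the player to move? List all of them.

D, E

Classify positions by backward induction: terminal positions (no move available) are L. From any other position, the mover wins iff some move reaches an L.
Every edge goes from a vertex to one that appears earlier in the order E, D, B, F, A, C, so processing vertices in that order labels each vertex after all of its successors.
E: no outgoing edge → L
D: no outgoing edge → L
B: can move to E, which is L ⇒ W
F: can move to E, which is L ⇒ W
A: can move to D, which is L ⇒ W
C: can move to D, which is L ⇒ W
The losing starting vertices are exactly the entries labelled L in this table (2 of them).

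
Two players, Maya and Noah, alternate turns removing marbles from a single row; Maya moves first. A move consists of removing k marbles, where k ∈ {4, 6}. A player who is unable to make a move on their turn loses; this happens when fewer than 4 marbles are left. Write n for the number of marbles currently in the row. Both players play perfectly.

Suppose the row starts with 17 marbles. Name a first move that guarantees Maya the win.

Remove 4, leaving 13.

Classify positions by backward induction: terminal positions (no move available) are L. From any other position, the mover wins iff some move reaches an L.
n=0: no move → L
n=1: no move → L
n=2: no move → L
n=3: no move → L
n=4: →0(L), so W
n=5: →1(L), so W
n=6: →2(L), so W
n=7: →3(L), so W
n=8: →2(L), so W
n=9: →3(L), so W
n=10: →6(W), 4(W) — all W, so L
n=11: →7(W), 5(W) — all W, so L
n=12: →8(W), 6(W) — all W, so L
n=13: →9(W), 7(W) — all W, so L
n=14: →10(L), so W
n=15: →11(L), so W
n=16: →12(L), so W
n=17: →13(L), so W
From 17, the L positions reachable in one move are: 13, 11. Any move reaching one of these is winning.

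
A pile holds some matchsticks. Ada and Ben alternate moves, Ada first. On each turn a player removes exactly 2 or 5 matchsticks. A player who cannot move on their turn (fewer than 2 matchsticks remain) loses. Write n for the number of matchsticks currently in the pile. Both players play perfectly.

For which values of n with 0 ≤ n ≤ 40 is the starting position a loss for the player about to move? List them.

Label each position W (a win for the player to move) or L (a loss). A position with no legal move is L; any other position is W exactly when some move reaches an L, and L when every move reaches a W.
n=0: no move → L
n=1: no move → L
n=2: →0(L), so W
n=3: →1(L), so W
n=4: →2(W) only, which is W, so L
n=5: →0(L), so W
n=6: →4(L), so W
n=7: →5(W), 2(W) — all W, so L
n=8: →6(W), 3(W) — all W, so L
n=9: →7(L), so W
n=10: →8(L), so W
n=11: →9(W), 6(W) — all W, so L
n=12: →7(L), so W
n=13: →11(L), so W
n=14: →12(W), 9(W) — all W, so L
n=15: →13(W), 10(W) — all W, so L
n=16: →14(L), so W
n=17: →15(L), so W
n=18: →16(W), 13(W) — all W, so L
n=19: →14(L), so W
n=20: →18(L), so W
n=21: →19(W), 16(W) — all W, so L
n=22: →20(W), 17(W) — all W, so L
n=23: →21(L), so W
n=24: →22(L), so W
n=25: →23(W), 20(W) — all W, so L
n=26: →21(L), so W
n=27: →25(L), so W
n=28: →26(W), 23(W) — all W, so L
n=29: →27(W), 24(W) — all W, so L
n=30: →28(L), so W
n=31: →29(L), so W
n=32: →30(W), 27(W) — all W, so L
n=33: →28(L), so W
n=34: →32(L), so W
n=35: →33(W), 30(W) — all W, so L
n=36: →34(W), 31(W) — all W, so L
n=37: →35(L), so W
n=38: →36(L), so W
n=39: →37(W), 34(W) — all W, so L
n=40: →35(L), so W
The losing starting values of n are exactly the entries labelled L in this table (18 of them).

0, 1, 4, 7, 8, 11, 14, 15, 18, 21, 22, 25, 28, 29, 32, 35, 36, 39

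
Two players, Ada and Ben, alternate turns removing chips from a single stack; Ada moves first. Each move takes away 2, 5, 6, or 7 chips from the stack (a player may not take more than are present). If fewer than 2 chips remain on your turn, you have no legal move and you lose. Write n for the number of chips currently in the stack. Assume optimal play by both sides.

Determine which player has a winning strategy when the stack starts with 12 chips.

Classify positions by backward induction: terminal positions (no move available) are L. From any other position, the mover wins iff some move reaches an L.
n=0: no move → L
n=1: no move → L
n=2: →0(L), so W
n=3: →1(L), so W
n=4: →2(W) only, which is W, so L
n=5: →0(L), so W
n=6: →4(L), so W
n=7: →1(L), so W
n=8: →1(L), so W
n=9: →4(L), so W
n=10: →4(L), so W
n=11: →4(L), so W
n=12: →10(W), 7(W), 6(W), 5(W) — all W, so L
Every move from 12 reaches a W position, so the mover loses.

Ben wins.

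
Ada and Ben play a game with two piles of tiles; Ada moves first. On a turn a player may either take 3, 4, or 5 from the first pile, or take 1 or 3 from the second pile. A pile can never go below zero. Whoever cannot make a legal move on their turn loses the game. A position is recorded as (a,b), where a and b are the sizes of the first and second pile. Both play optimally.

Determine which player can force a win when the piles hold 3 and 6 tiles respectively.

Use the standard recursion: the mover loses at a terminal position; elsewhere, the mover wins exactly when some move hands the opponent an L position.
No move ever increases a pile, so every position that can arise here has a ≤ 3 and b ≤ 6; it is enough to label the cells with 0 ≤ a ≤ 3 and 0 ≤ b ≤ 6.
Every move lowers a or b (never raises either), so fill the grid row by row in increasing a, and left to right within a row: each cell's successors are then already labelled.
      b=0  b=1  b=2  b=3  b=4  b=5  b=6
a=0:    L    W    L    W    L    W    L
a=1:    L    W    L    W    L    W    L
a=2:    L    W    L    W    L    W    L
a=3:    W    L    W    L    W    L    W
Cells with no legal move (terminal, hence L): (0,0), (1,0), (2,0).
The remaining L cells, each justified by listing all of its moves:
(0,2): →(0,1)(W) only, which is W, so L
(0,4): →(0,3)(W), (0,1)(W) — all W, so L
(0,6): →(0,5)(W), (0,3)(W) — all W, so L
(1,2): →(1,1)(W) only, which is W, so L
(1,4): →(1,3)(W), (1,1)(W) — all W, so L
(1,6): →(1,5)(W), (1,3)(W) — all W, so L
(2,2): →(2,1)(W) only, which is W, so L
(2,4): →(2,3)(W), (2,1)(W) — all W, so L
(2,6): →(2,5)(W), (2,3)(W) — all W, so L
(3,1): →(0,1)(W), (3,0)(W) — all W, so L
(3,3): →(0,3)(W), (3,2)(W), (3,0)(W) — all W, so L
(3,5): →(0,5)(W), (3,4)(W), (3,2)(W) — all W, so L
Every other cell has at least one move into one of the L cells above, so it is W.
From (3,6) Ada can move to (0,6), reaching an L position.

Ada wins.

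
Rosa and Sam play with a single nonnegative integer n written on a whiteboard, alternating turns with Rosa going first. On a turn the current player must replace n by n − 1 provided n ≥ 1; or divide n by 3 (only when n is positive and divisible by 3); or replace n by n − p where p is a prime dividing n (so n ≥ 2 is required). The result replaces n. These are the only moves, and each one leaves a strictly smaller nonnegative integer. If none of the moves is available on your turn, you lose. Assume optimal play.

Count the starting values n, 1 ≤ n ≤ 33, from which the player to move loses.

8

Work bottom-up. With no move the player to move loses. Otherwise the position is W if at least one move leads to an L position for the opponent, and L if every move leads to a W.
n=0: no move → L
n=1: reaches L-position 0 → W
n=2: reaches L-position 0 → W
n=3: reaches L-position 0 → W
n=4: only reaches 2(W), 3(W), all W → L
n=5: reaches L-position 0 → W
n=6: reaches L-position 4 → W
n=7: reaches L-position 0 → W
n=8: only reaches 6(W), 7(W), all W → L
n=9: reaches L-position 8 → W
n=10: reaches L-position 8 → W
n=11: reaches L-position 0 → W
n=12: reaches L-position 4 → W
n=13: reaches L-position 0 → W
n=14: only reaches 7(W), 12(W), 13(W), all W → L
n=15: reaches L-position 14 → W
n=16: reaches L-position 14 → W
n=17: reaches L-position 0 → W
n=18: only reaches 6(W), 15(W), 16(W), 17(W), all W → L
n=19: reaches L-position 0 → W
n=20: reaches L-position 18 → W
n=21: reaches L-position 14 → W
n=22: only reaches 11(W), 20(W), 21(W), all W → L
n=23: reaches L-position 0 → W
n=24: reaches L-position 8 → W
n=25: only reaches 20(W), 24(W), all W → L
n=26: reaches L-position 25 → W
n=27: only reaches 9(W), 24(W), 26(W), all W → L
n=28: reaches L-position 27 → W
n=29: reaches L-position 0 → W
n=30: reaches L-position 25 → W
n=31: reaches L-position 0 → W
n=32: only reaches 30(W), 31(W), all W → L
n=33: reaches L-position 22 → W
L entries with 1 ≤ n ≤ 33 (n=0 is outside the asked range and is not counted): n = 4, 8, 14, 18, 22, 25, 27, 32; that makes 8.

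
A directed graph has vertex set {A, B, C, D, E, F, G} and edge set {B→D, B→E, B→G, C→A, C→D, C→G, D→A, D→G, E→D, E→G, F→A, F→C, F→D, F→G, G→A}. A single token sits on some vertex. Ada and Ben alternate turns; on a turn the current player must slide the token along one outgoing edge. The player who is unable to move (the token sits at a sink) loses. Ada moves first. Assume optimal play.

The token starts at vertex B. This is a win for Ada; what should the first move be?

Move to E.

Use the standard recursion: the mover loses at a terminal position; elsewhere, the mover wins exactly when some move hands the opponent an L position.
Every edge goes from a vertex to one that appears earlier in the order A, G, D, E, C, B, F, so processing vertices in that order labels each vertex after all of its successors.
A: no outgoing edge → L
G: reaches L-position A → W
D: reaches L-position A → W
E: only reaches D(W), G(W), all W → L
C: reaches L-position A → W
B: reaches L-position E → W
F: reaches L-position A → W
From B, the L positions reachable in one move are: E.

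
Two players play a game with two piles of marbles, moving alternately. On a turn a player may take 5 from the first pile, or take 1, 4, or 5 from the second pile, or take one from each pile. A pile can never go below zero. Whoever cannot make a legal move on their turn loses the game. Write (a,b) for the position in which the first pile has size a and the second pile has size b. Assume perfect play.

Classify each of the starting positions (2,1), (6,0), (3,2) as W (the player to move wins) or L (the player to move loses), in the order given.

(2,1): W, (6,0): W, (3,2): L

Work bottom-up. With no move the player to move loses. Otherwise the position is W if at least one move leads to an L position for the opponent, and L if every move leads to a W.
No move ever increases a pile, so every position that can arise here has a ≤ 6 and b ≤ 2; it is enough to label the cells with 0 ≤ a ≤ 6 and 0 ≤ b ≤ 2.
Every move lowers a or b (never raises either), so fill the grid row by row in increasing a, and left to right within a row: each cell's successors are then already labelled.
      b=0  b=1  b=2
a=0:    L    W    L
a=1:    L    W    L
a=2:    L    W    L
a=3:    L    W    L
a=4:    L    W    L
a=5:    W    W    W
a=6:    W    L    W
Cells with no legal move (terminal, hence L): (0,0), (1,0), (2,0), (3,0), (4,0).
The remaining L cells, each justified by listing all of its moves:
(0,2): L (sole option (0,1)(W) is W)
(1,2): L (options (1,1)(W), (0,1)(W) are all W)
(2,2): L (options (2,1)(W), (1,1)(W) are all W)
(3,2): L (options (3,1)(W), (2,1)(W) are all W)
(4,2): L (options (4,1)(W), (3,1)(W) are all W)
(6,1): L (options (1,1)(W), (6,0)(W), (5,0)(W) are all W)
Every other cell has at least one move into one of the L cells above, so it is W.
(2,1): the move to (2,0) reaches an L cell, so W
(6,0): the move to (1,0) reaches an L cell, so W
(3,2): one of the L cells justified above, so L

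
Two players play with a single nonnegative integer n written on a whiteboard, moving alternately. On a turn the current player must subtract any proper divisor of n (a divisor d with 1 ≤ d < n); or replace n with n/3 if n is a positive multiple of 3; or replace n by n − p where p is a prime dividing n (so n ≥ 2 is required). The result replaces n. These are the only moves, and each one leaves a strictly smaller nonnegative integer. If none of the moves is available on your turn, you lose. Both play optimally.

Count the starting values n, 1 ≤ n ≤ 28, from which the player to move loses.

6

Positions with no move are L. A position that does have a move is losing for the player to move precisely when every available move leads to a winning position for the opponent. Fill in the labels:
n=0: no move → L
n=1: no move → L
n=2: W (go to 0, an L position)
n=3: W (go to 0, an L position)
n=4: L (options 2(W), 3(W) are all W)
n=5: W (go to 0, an L position)
n=6: W (go to 4, an L position)
n=7: W (go to 0, an L position)
n=8: W (go to 4, an L position)
n=9: L (options 3(W), 6(W), 8(W) are all W)
n=10: W (go to 9, an L position)
n=11: W (go to 0, an L position)
n=12: W (go to 4, an L position)
n=13: W (go to 0, an L position)
n=14: L (options 7(W), 12(W), 13(W) are all W)
n=15: W (go to 14, an L position)
n=16: W (go to 14, an L position)
n=17: W (go to 0, an L position)
n=18: W (go to 9, an L position)
n=19: W (go to 0, an L position)
n=20: L (options 10(W), 15(W), 16(W), 18(W), 19(W) are all W)
n=21: W (go to 14, an L position)
n=22: W (go to 20, an L position)
n=23: W (go to 0, an L position)
n=24: W (go to 20, an L position)
n=25: W (go to 20, an L position)
n=26: L (options 13(W), 24(W), 25(W) are all W)
n=27: W (go to 9, an L position)
n=28: W (go to 14, an L position)
L entries with 1 ≤ n ≤ 28 (n=0 is outside the asked range and is not counted): n = 1, 4, 9, 14, 20, 26; that makes 6.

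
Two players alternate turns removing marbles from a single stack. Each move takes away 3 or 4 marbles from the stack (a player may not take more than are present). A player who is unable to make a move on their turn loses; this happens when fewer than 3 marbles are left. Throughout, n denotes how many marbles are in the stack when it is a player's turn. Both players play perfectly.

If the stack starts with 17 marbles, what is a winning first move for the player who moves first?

Work bottom-up. With no move the player to move loses. Otherwise the position is W if at least one move leads to an L position for the opponent, and L if every move leads to a W.
n=0: no move → L
n=1: no move → L
n=2: no move → L
n=3: →0(L), so W
n=4: →1(L), so W
n=5: →2(L), so W
n=6: →2(L), so W
n=7: →4(W), 3(W) — all W, so L
n=8: →5(W), 4(W) — all W, so L
n=9: →6(W), 5(W) — all W, so L
n=10: →7(L), so W
n=11: →8(L), so W
n=12: →9(L), so W
n=13: →9(L), so W
n=14: →11(W), 10(W) — all W, so L
n=15: →12(W), 11(W) — all W, so L
n=16: →13(W), 12(W) — all W, so L
n=17: →14(L), so W
From 17, the L positions reachable in one move are: 14.

Remove 3, leaving 14.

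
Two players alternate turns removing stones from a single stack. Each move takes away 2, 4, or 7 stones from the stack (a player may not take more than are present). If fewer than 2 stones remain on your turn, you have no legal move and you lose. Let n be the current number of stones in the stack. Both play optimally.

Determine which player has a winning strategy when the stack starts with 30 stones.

Label each position W (a win for the player to move) or L (a loss). A position with no legal move is L; any other position is W exactly when some move reaches an L, and L when every move reaches a W.
n=0: no move → L
n=1: no move → L
n=2: reaches L-position 0 → W
n=3: reaches L-position 1 → W
n=4: reaches L-position 0 → W
n=5: reaches L-position 1 → W
n=6: only reaches 4(W), 2(W), all W → L
n=7: reaches L-position 0 → W
n=8: reaches L-position 6 → W
n=9: only reaches 7(W), 5(W), 2(W), all W → L
n=10: reaches L-position 6 → W
n=11: reaches L-position 9 → W
n=12: only reaches 10(W), 8(W), 5(W), all W → L
n=13: reaches L-position 9 → W
n=14: reaches L-position 12 → W
n=15: only reaches 13(W), 11(W), 8(W), all W → L
n=16: reaches L-position 12 → W
n=17: reaches L-position 15 → W
n=18: only reaches 16(W), 14(W), 11(W), all W → L
n=19: reaches L-position 15 → W
n=20: reaches L-position 18 → W
n=21: only reaches 19(W), 17(W), 14(W), all W → L
n=22: reaches L-position 18 → W
n=23: reaches L-position 21 → W
n=24: only reaches 22(W), 20(W), 17(W), all W → L
n=25: reaches L-position 21 → W
n=26: reaches L-position 24 → W
n=27: only reaches 25(W), 23(W), 20(W), all W → L
n=28: reaches L-position 24 → W
n=29: reaches L-position 27 → W
n=30: only reaches 28(W), 26(W), 23(W), all W → L
The starting position 30 is L: whatever the player to move does, the opponent receives a W position.

The second player wins.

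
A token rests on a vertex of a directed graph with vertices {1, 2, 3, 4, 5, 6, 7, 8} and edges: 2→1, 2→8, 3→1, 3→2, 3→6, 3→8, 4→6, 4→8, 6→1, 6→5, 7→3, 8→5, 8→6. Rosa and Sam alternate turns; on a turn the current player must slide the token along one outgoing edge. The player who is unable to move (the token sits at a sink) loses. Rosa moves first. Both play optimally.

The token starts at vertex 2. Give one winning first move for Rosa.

Move to 1.

Positions with no move are L. A position that does have a move is losing for the player to move precisely when every available move leads to a winning position for the opponent. Fill in the labels:
Every edge goes from a vertex to one that appears earlier in the order 1, 5, 6, 8, 2, 4, 3, 7, so processing vertices in that order labels each vertex after all of its successors.
1: no outgoing edge → L
5: no outgoing edge → L
6: W (go to 5, an L position)
8: W (go to 5, an L position)
2: W (go to 1, an L position)
4: L (options 8(W), 6(W) are all W)
3: W (go to 1, an L position)
7: L (sole option 3(W) is W)
From 2, the L positions reachable in one move are: 1.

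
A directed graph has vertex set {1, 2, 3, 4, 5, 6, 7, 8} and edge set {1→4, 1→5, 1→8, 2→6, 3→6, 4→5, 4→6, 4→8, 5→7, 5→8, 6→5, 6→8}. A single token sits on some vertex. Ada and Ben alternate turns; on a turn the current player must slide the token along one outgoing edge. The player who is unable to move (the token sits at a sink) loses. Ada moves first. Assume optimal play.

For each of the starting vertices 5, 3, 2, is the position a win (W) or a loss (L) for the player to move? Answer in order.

5: W, 3: L, 2: L

Compute win/loss labels from the base case upward. A position with no move is L. Any other position is W if it can reach an L in one move, else L.
Every edge goes from a vertex to one that appears earlier in the order 7, 8, 5, 6, 4, 2, 3, 1, so processing vertices in that order labels each vertex after all of its successors.
7: no outgoing edge → L
8: no outgoing edge → L
5: →8(L), so W
6: →8(L), so W
4: →8(L), so W
2: →6(W) only, which is W, so L
3: →6(W) only, which is W, so L
1: →8(L), so W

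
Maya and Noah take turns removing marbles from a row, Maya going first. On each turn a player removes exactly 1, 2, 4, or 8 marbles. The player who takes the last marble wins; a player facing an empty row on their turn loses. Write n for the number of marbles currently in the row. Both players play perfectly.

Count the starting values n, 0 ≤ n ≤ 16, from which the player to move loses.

Label each position W (a win for the player to move) or L (a loss). A position with no legal move is L; any other position is W exactly when some move reaches an L, and L when every move reaches a W.
n=0: no move → L
n=1: W (go to 0, an L position)
n=2: W (go to 0, an L position)
n=3: L (options 2(W), 1(W) are all W)
n=4: W (go to 3, an L position)
n=5: W (go to 3, an L position)
n=6: L (options 5(W), 4(W), 2(W) are all W)
n=7: W (go to 6, an L position)
n=8: W (go to 6, an L position)
n=9: L (options 8(W), 7(W), 5(W), 1(W) are all W)
n=10: W (go to 9, an L position)
n=11: W (go to 9, an L position)
n=12: L (options 11(W), 10(W), 8(W), 4(W) are all W)
n=13: W (go to 12, an L position)
n=14: W (go to 12, an L position)
n=15: L (options 14(W), 13(W), 11(W), 7(W) are all W)
n=16: W (go to 15, an L position)
L entries with 0 ≤ n ≤ 16: n = 0, 3, 6, 9, 12, 15; that makes 6.

6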